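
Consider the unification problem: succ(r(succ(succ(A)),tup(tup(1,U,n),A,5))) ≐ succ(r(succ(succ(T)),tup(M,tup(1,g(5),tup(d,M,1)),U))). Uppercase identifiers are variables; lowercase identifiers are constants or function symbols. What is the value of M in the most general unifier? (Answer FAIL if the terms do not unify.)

Decompose succ/1: r(succ(succ(A)),tup(tup(1,U,n),A,5)) ≐ r(succ(succ(T)),tup(M,tup(1,g(5),tup(d,M,1)),U)).
Decompose r/2: succ(succ(A)) ≐ succ(succ(T)),  tup(tup(1,U,n),A,5) ≐ tup(M,tup(1,g(5),tup(d,M,1)),U).
Decompose succ/1: succ(A) ≐ succ(T).
Decompose succ/1: A ≐ T.
Bind A := T; substituting into the remaining equation gives: tup(tup(1,U,n),T,5) ≐ tup(M,tup(1,g(5),tup(d,M,1)),U).
Decompose tup/3: tup(1,U,n) ≐ M,  T ≐ tup(1,g(5),tup(d,M,1)),  5 ≐ U.
Bind M := tup(1,U,n); substituting into the one remaining equation that mentions M gives: T ≐ tup(1,g(5),tup(d,tup(1,U,n),1)).
Bind T := tup(1,g(5),tup(d,tup(1,U,n),1)); no other remaining equation mentions T. Substituting into the earlier binding gives A := tup(1,g(5),tup(d,tup(1,U,n),1)).
Bind U := 5. Substituting into the earlier bindings gives A := tup(1,g(5),tup(d,tup(1,5,n),1)), M := tup(1,5,n), T := tup(1,g(5),tup(d,tup(1,5,n),1)).
MGU = { A -> tup(1,g(5),tup(d,tup(1,5,n),1)), M -> tup(1,5,n), T -> tup(1,g(5),tup(d,tup(1,5,n),1)), U -> 5 }, so M -> tup(1,5,n).

tup(1,5,n)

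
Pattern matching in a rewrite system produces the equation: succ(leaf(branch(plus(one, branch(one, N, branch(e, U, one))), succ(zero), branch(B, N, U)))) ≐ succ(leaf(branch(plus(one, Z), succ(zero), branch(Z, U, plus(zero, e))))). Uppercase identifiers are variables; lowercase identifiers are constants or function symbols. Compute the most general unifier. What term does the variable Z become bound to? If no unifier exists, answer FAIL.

Decompose succ/1: leaf(branch(plus(one, branch(one, N, branch(e, U, one))), succ(zero), branch(B, N, U))) ≐ leaf(branch(plus(one, Z), succ(zero), branch(Z, U, plus(zero, e)))).
Decompose leaf/1: branch(plus(one, branch(one, N, branch(e, U, one))), succ(zero), branch(B, N, U)) ≐ branch(plus(one, Z), succ(zero), branch(Z, U, plus(zero, e))).
Decompose branch/3: plus(one, branch(one, N, branch(e, U, one))) ≐ plus(one, Z),  succ(zero) ≐ succ(zero),  branch(B, N, U) ≐ branch(Z, U, plus(zero, e)).
Decompose plus/2: one ≐ one,  branch(one, N, branch(e, U, one)) ≐ Z.
Delete trivial equation one ≐ one.
Bind Z := branch(one, N, branch(e, U, one)); substituting into the one remaining equation that mentions Z gives: branch(B, N, U) ≐ branch(branch(one, N, branch(e, U, one)), U, plus(zero, e)).
Delete trivial equation succ(zero) ≐ succ(zero).
Decompose branch/3: B ≐ branch(one, N, branch(e, U, one)),  N ≐ U,  U ≐ plus(zero, e).
Bind B := branch(one, N, branch(e, U, one)); no other remaining equation mentions B.
Bind N := U; no other remaining equation mentions N. Substituting into the earlier bindings gives Z := branch(one, U, branch(e, U, one)), B := branch(one, U, branch(e, U, one)).
Bind U := plus(zero, e). Substituting into the earlier bindings gives Z := branch(one, plus(zero, e), branch(e, plus(zero, e), one)), B := branch(one, plus(zero, e), branch(e, plus(zero, e), one)), N := plus(zero, e).
MGU = { Z -> branch(one, plus(zero, e), branch(e, plus(zero, e), one)), B -> branch(one, plus(zero, e), branch(e, plus(zero, e), one)), N -> plus(zero, e), U -> plus(zero, e) }, so Z -> branch(one, plus(zero, e), branch(e, plus(zero, e), one)).

branch(one, plus(zero, e), branch(e, plus(zero, e), one))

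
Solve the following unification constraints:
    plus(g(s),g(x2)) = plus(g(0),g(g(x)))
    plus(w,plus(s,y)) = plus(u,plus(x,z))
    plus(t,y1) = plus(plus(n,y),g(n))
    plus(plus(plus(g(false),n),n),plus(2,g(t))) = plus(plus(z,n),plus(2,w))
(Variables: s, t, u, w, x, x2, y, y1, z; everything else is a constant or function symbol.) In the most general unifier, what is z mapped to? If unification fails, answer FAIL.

plus(g(false),n)

Decompose plus/2: g(s) = g(0),  g(x2) = g(g(x)).
Decompose g/1: s = 0.
Bind s := 0; substituting into the one remaining equation that mentions s gives: plus(w,plus(0,y)) = plus(u,plus(x,z)).
Decompose g/1: x2 = g(x).
Bind x2 := g(x); no other remaining equation mentions x2.
Decompose plus/2: w = u,  plus(0,y) = plus(x,z).
Bind w := u; substituting into the one remaining equation that mentions w gives: plus(plus(plus(g(false),n),n),plus(2,g(t))) = plus(plus(z,n),plus(2,u)).
Decompose plus/2: 0 = x,  y = z.
Bind x := 0; no other remaining equation mentions x. Substituting into the earlier binding gives x2 := g(0).
Bind y := z; substituting into the one remaining equation that mentions y gives: plus(t,y1) = plus(plus(n,z),g(n)).
Decompose plus/2: t = plus(n,z),  y1 = g(n).
Bind t := plus(n,z); substituting into the one remaining equation that mentions t gives: plus(plus(plus(g(false),n),n),plus(2,g(plus(n,z)))) = plus(plus(z,n),plus(2,u)).
Bind y1 := g(n); no other remaining equation mentions y1.
Decompose plus/2: plus(plus(g(false),n),n) = plus(z,n),  plus(2,g(plus(n,z))) = plus(2,u).
Decompose plus/2: plus(g(false),n) = z,  n = n.
Bind z := plus(g(false),n); substituting into the one remaining equation that mentions z gives: plus(2,g(plus(n,plus(g(false),n)))) = plus(2,u). Substituting into the earlier bindings gives y := plus(g(false),n), t := plus(n,plus(g(false),n)).
Delete trivial equation n = n.
Decompose plus/2: 2 = 2,  g(plus(n,plus(g(false),n))) = u.
Delete trivial equation 2 = 2.
Bind u := g(plus(n,plus(g(false),n))). Substituting into the earlier binding gives w := g(plus(n,plus(g(false),n))).
MGU = { s := 0, x2 := g(0), w := g(plus(n,plus(g(false),n))), x := 0, y := plus(g(false),n), t := plus(n,plus(g(false),n)), y1 := g(n), z := plus(g(false),n), u := g(plus(n,plus(g(false),n))) }, so z := plus(g(false),n).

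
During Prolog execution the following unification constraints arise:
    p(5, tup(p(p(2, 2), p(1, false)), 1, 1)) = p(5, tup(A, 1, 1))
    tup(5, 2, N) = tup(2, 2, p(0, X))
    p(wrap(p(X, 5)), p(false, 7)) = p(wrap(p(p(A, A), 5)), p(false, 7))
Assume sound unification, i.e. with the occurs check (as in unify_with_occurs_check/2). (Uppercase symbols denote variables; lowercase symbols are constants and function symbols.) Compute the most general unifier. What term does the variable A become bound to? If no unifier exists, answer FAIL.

FAIL

Decompose p/2: 5 = 5,  tup(p(p(2, 2), p(1, false)), 1, 1) = tup(A, 1, 1).
Delete trivial equation 5 = 5.
Decompose tup/3: p(p(2, 2), p(1, false)) = A,  1 = 1,  1 = 1.
Bind A := p(p(2, 2), p(1, false)); substituting into the one remaining equation that mentions A gives: p(wrap(p(X, 5)), p(false, 7)) = p(wrap(p(p(p(p(2, 2), p(1, false)), p(p(2, 2), p(1, false))), 5)), p(false, 7)).
Delete trivial equation 1 = 1.
Delete trivial equation 1 = 1.
Decompose tup/3: 5 = 2,  2 = 2,  N = p(0, X).
Clash: constants 5 and 2 differ; no unifier exists.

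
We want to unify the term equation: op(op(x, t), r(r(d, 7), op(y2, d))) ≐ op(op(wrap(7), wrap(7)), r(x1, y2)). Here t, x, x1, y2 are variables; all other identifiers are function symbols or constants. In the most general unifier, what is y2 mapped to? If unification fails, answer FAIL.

FAIL

Decompose op/2: op(x, t) ≐ op(wrap(7), wrap(7)),  r(r(d, 7), op(y2, d)) ≐ r(x1, y2).
Decompose op/2: x ≐ wrap(7),  t ≐ wrap(7).
Bind x := wrap(7); no other remaining equation mentions x.
Bind t := wrap(7); no other remaining equation mentions t.
Decompose r/2: r(d, 7) ≐ x1,  op(y2, d) ≐ y2.
Bind x1 := r(d, 7); no other remaining equation mentions x1.
Occurs check fails: y2 occurs in op(y2, d); the equation y2 ≐ op(y2, d) has no finite solution.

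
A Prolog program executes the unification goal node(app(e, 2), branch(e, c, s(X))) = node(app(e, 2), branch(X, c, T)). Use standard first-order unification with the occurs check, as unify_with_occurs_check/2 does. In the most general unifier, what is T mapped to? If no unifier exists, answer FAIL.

s(e)

Decompose node/2: app(e, 2) = app(e, 2),  branch(e, c, s(X)) = branch(X, c, T).
Delete trivial equation app(e, 2) = app(e, 2).
Decompose branch/3: e = X,  c = c,  s(X) = T.
Bind X := e; substituting into the one remaining equation that mentions X gives: s(e) = T.
Delete trivial equation c = c.
Bind T := s(e).
MGU = { X ↦ e, T ↦ s(e) }, so T ↦ s(e).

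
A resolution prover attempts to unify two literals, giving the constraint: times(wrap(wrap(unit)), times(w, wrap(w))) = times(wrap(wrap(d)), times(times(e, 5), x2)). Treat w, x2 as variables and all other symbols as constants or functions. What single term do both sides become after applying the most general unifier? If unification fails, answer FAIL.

FAIL

Decompose times/2: wrap(wrap(unit)) = wrap(wrap(d)),  times(w, wrap(w)) = times(times(e, 5), x2).
Decompose wrap/1: wrap(unit) = wrap(d).
Decompose wrap/1: unit = d.
Clash: constants unit and d differ; no unifier exists.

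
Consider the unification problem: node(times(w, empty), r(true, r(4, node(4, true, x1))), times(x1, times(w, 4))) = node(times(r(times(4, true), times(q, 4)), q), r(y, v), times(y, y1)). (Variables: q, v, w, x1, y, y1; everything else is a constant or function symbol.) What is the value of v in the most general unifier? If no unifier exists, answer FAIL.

r(4, node(4, true, true))

Decompose node/3: times(w, empty) = times(r(times(4, true), times(q, 4)), q),  r(true, r(4, node(4, true, x1))) = r(y, v),  times(x1, times(w, 4)) = times(y, y1).
Decompose times/2: w = r(times(4, true), times(q, 4)),  empty = q.
Bind w := r(times(4, true), times(q, 4)); substituting into the one remaining equation that mentions w gives: times(x1, times(r(times(4, true), times(q, 4)), 4)) = times(y, y1).
Bind q := empty; substituting into the one remaining equation that mentions q gives: times(x1, times(r(times(4, true), times(empty, 4)), 4)) = times(y, y1). Substituting into the earlier binding gives w := r(times(4, true), times(empty, 4)).
Decompose r/2: true = y,  r(4, node(4, true, x1)) = v.
Bind y := true; substituting into the one remaining equation that mentions y gives: times(x1, times(r(times(4, true), times(empty, 4)), 4)) = times(true, y1).
Bind v := r(4, node(4, true, x1)); no other remaining equation mentions v.
Decompose times/2: x1 = true,  times(r(times(4, true), times(empty, 4)), 4) = y1.
Bind x1 := true; no other remaining equation mentions x1. Substituting into the earlier binding gives v := r(4, node(4, true, true)).
Bind y1 := times(r(times(4, true), times(empty, 4)), 4).
MGU = { w := r(times(4, true), times(empty, 4)), q := empty, y := true, v := r(4, node(4, true, true)), x1 := true, y1 := times(r(times(4, true), times(empty, 4)), 4) }, so v := r(4, node(4, true, true)).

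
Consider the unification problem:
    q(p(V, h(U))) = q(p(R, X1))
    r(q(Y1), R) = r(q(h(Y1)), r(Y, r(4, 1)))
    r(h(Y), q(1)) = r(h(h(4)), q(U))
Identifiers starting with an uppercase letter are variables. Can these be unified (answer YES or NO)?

Decompose q/1: p(V, h(U)) = p(R, X1).
Decompose p/2: V = R,  h(U) = X1.
Bind V := R; no other remaining equation mentions V.
Bind X1 := h(U); no other remaining equation mentions X1.
Decompose r/2: q(Y1) = q(h(Y1)),  R = r(Y, r(4, 1)).
Decompose q/1: Y1 = h(Y1).
Occurs check fails: Y1 occurs in h(Y1); the equation Y1 = h(Y1) has no finite solution.

NO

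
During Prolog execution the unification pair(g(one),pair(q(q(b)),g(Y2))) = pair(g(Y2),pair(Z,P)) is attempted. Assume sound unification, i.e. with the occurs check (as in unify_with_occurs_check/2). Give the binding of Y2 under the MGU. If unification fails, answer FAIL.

one

Decompose pair/2: g(one) = g(Y2),  pair(q(q(b)),g(Y2)) = pair(Z,P).
Decompose g/1: one = Y2.
Bind Y2 := one; substituting into the remaining equation gives: pair(q(q(b)),g(one)) = pair(Z,P).
Decompose pair/2: q(q(b)) = Z,  g(one) = P.
Bind Z := q(q(b)); no other remaining equation mentions Z.
Bind P := g(one).
MGU = { Y2 = one, Z = q(q(b)), P = g(one) }, so Y2 = one.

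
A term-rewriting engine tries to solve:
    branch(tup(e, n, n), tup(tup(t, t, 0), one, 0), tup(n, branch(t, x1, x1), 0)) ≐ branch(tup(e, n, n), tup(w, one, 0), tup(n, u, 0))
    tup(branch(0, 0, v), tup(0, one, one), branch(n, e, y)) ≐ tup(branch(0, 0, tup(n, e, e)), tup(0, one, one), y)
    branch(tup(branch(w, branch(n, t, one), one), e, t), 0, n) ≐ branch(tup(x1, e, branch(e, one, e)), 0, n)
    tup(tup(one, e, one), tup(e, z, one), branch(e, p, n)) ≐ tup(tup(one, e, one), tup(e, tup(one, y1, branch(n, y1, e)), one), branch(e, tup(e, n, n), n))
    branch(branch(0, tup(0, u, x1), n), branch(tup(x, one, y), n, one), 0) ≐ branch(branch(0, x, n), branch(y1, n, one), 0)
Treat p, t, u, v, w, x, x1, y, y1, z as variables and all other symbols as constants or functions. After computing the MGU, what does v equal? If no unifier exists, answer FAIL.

Decompose branch/3: tup(e, n, n) ≐ tup(e, n, n),  tup(tup(t, t, 0), one, 0) ≐ tup(w, one, 0),  tup(n, branch(t, x1, x1), 0) ≐ tup(n, u, 0).
Delete trivial equation tup(e, n, n) ≐ tup(e, n, n).
Decompose tup/3: tup(t, t, 0) ≐ w,  one ≐ one,  0 ≐ 0.
Bind w := tup(t, t, 0); substituting into the one remaining equation that mentions w gives: branch(tup(branch(tup(t, t, 0), branch(n, t, one), one), e, t), 0, n) ≐ branch(tup(x1, e, branch(e, one, e)), 0, n).
Delete trivial equation one ≐ one.
Delete trivial equation 0 ≐ 0.
Decompose tup/3: n ≐ n,  branch(t, x1, x1) ≐ u,  0 ≐ 0.
Delete trivial equation n ≐ n.
Bind u := branch(t, x1, x1); substituting into the one remaining equation that mentions u gives: branch(branch(0, tup(0, branch(t, x1, x1), x1), n), branch(tup(x, one, y), n, one), 0) ≐ branch(branch(0, x, n), branch(y1, n, one), 0).
Delete trivial equation 0 ≐ 0.
Decompose tup/3: branch(0, 0, v) ≐ branch(0, 0, tup(n, e, e)),  tup(0, one, one) ≐ tup(0, one, one),  branch(n, e, y) ≐ y.
Decompose branch/3: 0 ≐ 0,  0 ≐ 0,  v ≐ tup(n, e, e).
Delete trivial equation 0 ≐ 0.
Delete trivial equation 0 ≐ 0.
Bind v := tup(n, e, e); no other remaining equation mentions v.
Delete trivial equation tup(0, one, one) ≐ tup(0, one, one).
Occurs check fails: y occurs in branch(n, e, y); the equation y ≐ branch(n, e, y) has no finite solution.

FAIL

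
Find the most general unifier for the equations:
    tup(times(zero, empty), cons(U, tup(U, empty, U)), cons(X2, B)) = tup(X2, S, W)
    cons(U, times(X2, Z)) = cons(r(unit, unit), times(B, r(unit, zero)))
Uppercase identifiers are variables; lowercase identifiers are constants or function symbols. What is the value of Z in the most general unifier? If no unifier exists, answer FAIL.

Decompose tup/3: times(zero, empty) = X2,  cons(U, tup(U, empty, U)) = S,  cons(X2, B) = W.
Bind X2 := times(zero, empty); substituting into the 2 remaining equations that mention X2 gives: cons(times(zero, empty), B) = W,  cons(U, times(times(zero, empty), Z)) = cons(r(unit, unit), times(B, r(unit, zero))).
Bind S := cons(U, tup(U, empty, U)); no other remaining equation mentions S.
Bind W := cons(times(zero, empty), B); no other remaining equation mentions W.
Decompose cons/2: U = r(unit, unit),  times(times(zero, empty), Z) = times(B, r(unit, zero)).
Bind U := r(unit, unit); no other remaining equation mentions U. Substituting into the earlier binding gives S := cons(r(unit, unit), tup(r(unit, unit), empty, r(unit, unit))).
Decompose times/2: times(zero, empty) = B,  Z = r(unit, zero).
Bind B := times(zero, empty); no other remaining equation mentions B. Substituting into the earlier binding gives W := cons(times(zero, empty), times(zero, empty)).
Bind Z := r(unit, zero).
MGU = { X2 ↦ times(zero, empty), S ↦ cons(r(unit, unit), tup(r(unit, unit), empty, r(unit, unit))), W ↦ cons(times(zero, empty), times(zero, empty)), U ↦ r(unit, unit), B ↦ times(zero, empty), Z ↦ r(unit, zero) }, so Z ↦ r(unit, zero).

r(unit, zero)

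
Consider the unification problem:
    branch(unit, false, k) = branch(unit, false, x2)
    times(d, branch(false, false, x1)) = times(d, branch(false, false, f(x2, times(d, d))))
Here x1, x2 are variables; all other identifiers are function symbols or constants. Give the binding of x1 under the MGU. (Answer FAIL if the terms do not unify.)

Decompose branch/3: unit = unit,  false = false,  k = x2.
Delete trivial equation unit = unit.
Delete trivial equation false = false.
Bind x2 := k; substituting into the remaining equation gives: times(d, branch(false, false, x1)) = times(d, branch(false, false, f(k, times(d, d)))).
Decompose times/2: d = d,  branch(false, false, x1) = branch(false, false, f(k, times(d, d))).
Delete trivial equation d = d.
Decompose branch/3: false = false,  false = false,  x1 = f(k, times(d, d)).
Delete trivial equation false = false.
Delete trivial equation false = false.
Bind x1 := f(k, times(d, d)).
MGU = { x2 := k, x1 := f(k, times(d, d)) }, so x1 := f(k, times(d, d)).

f(k, times(d, d))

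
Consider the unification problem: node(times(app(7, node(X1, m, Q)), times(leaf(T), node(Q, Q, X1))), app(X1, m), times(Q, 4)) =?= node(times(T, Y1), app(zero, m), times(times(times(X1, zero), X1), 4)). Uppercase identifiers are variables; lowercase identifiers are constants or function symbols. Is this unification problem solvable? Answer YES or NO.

Decompose node/3: times(app(7, node(X1, m, Q)), times(leaf(T), node(Q, Q, X1))) =?= times(T, Y1),  app(X1, m) =?= app(zero, m),  times(Q, 4) =?= times(times(times(X1, zero), X1), 4).
Decompose times/2: app(7, node(X1, m, Q)) =?= T,  times(leaf(T), node(Q, Q, X1)) =?= Y1.
Bind T := app(7, node(X1, m, Q)); substituting into the one remaining equation that mentions T gives: times(leaf(app(7, node(X1, m, Q))), node(Q, Q, X1)) =?= Y1.
Bind Y1 := times(leaf(app(7, node(X1, m, Q))), node(Q, Q, X1)); no other remaining equation mentions Y1.
Decompose app/2: X1 =?= zero,  m =?= m.
Bind X1 := zero; substituting into the one remaining equation that mentions X1 gives: times(Q, 4) =?= times(times(times(zero, zero), zero), 4). Substituting into the earlier bindings gives T := app(7, node(zero, m, Q)), Y1 := times(leaf(app(7, node(zero, m, Q))), node(Q, Q, zero)).
Delete trivial equation m =?= m.
Decompose times/2: Q =?= times(times(zero, zero), zero),  4 =?= 4.
Bind Q := times(times(zero, zero), zero); no other remaining equation mentions Q. Substituting into the earlier bindings gives T := app(7, node(zero, m, times(times(zero, zero), zero))), Y1 := times(leaf(app(7, node(zero, m, times(times(zero, zero), zero)))), node(times(times(zero, zero), zero), times(times(zero, zero), zero), zero)).
Delete trivial equation 4 =?= 4.
No equations remain and no clash or occurs-check failure arose, so a unifier exists.

YES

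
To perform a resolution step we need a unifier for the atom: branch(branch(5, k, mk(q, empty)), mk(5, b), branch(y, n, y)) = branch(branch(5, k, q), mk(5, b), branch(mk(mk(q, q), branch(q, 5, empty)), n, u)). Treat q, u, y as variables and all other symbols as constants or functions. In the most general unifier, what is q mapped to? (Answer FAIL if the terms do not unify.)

FAIL

Decompose branch/3: branch(5, k, mk(q, empty)) = branch(5, k, q),  mk(5, b) = mk(5, b),  branch(y, n, y) = branch(mk(mk(q, q), branch(q, 5, empty)), n, u).
Decompose branch/3: 5 = 5,  k = k,  mk(q, empty) = q.
Delete trivial equation 5 = 5.
Delete trivial equation k = k.
Occurs check fails: q occurs in mk(q, empty); the equation q = mk(q, empty) has no finite solution.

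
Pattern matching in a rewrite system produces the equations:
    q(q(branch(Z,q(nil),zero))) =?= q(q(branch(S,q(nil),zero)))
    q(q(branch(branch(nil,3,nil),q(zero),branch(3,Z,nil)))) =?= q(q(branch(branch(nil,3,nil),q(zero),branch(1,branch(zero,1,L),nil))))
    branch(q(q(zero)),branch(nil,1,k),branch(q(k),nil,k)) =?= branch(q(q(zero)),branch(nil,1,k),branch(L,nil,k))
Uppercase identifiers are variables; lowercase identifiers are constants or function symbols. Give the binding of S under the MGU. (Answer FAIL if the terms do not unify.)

Decompose q/1: q(branch(Z,q(nil),zero)) =?= q(branch(S,q(nil),zero)).
Decompose q/1: branch(Z,q(nil),zero) =?= branch(S,q(nil),zero).
Decompose branch/3: Z =?= S,  q(nil) =?= q(nil),  zero =?= zero.
Bind Z := S; substituting into the one remaining equation that mentions Z gives: q(q(branch(branch(nil,3,nil),q(zero),branch(3,S,nil)))) =?= q(q(branch(branch(nil,3,nil),q(zero),branch(1,branch(zero,1,L),nil)))).
Delete trivial equation q(nil) =?= q(nil).
Delete trivial equation zero =?= zero.
Decompose q/1: q(branch(branch(nil,3,nil),q(zero),branch(3,S,nil))) =?= q(branch(branch(nil,3,nil),q(zero),branch(1,branch(zero,1,L),nil))).
Decompose q/1: branch(branch(nil,3,nil),q(zero),branch(3,S,nil)) =?= branch(branch(nil,3,nil),q(zero),branch(1,branch(zero,1,L),nil)).
Decompose branch/3: branch(nil,3,nil) =?= branch(nil,3,nil),  q(zero) =?= q(zero),  branch(3,S,nil) =?= branch(1,branch(zero,1,L),nil).
Delete trivial equation branch(nil,3,nil) =?= branch(nil,3,nil).
Delete trivial equation q(zero) =?= q(zero).
Decompose branch/3: 3 =?= 1,  S =?= branch(zero,1,L),  nil =?= nil.
Clash: constants 3 and 1 differ; no unifier exists.

FAIL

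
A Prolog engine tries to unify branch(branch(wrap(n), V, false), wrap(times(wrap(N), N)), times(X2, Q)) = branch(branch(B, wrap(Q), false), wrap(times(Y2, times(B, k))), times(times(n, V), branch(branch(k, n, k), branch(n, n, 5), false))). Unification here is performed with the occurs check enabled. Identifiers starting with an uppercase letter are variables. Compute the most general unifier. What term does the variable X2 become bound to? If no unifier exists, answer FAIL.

Decompose branch/3: branch(wrap(n), V, false) = branch(B, wrap(Q), false),  wrap(times(wrap(N), N)) = wrap(times(Y2, times(B, k))),  times(X2, Q) = times(times(n, V), branch(branch(k, n, k), branch(n, n, 5), false)).
Decompose branch/3: wrap(n) = B,  V = wrap(Q),  false = false.
Bind B := wrap(n); substituting into the one remaining equation that mentions B gives: wrap(times(wrap(N), N)) = wrap(times(Y2, times(wrap(n), k))).
Bind V := wrap(Q); substituting into the one remaining equation that mentions V gives: times(X2, Q) = times(times(n, wrap(Q)), branch(branch(k, n, k), branch(n, n, 5), false)).
Delete trivial equation false = false.
Decompose wrap/1: times(wrap(N), N) = times(Y2, times(wrap(n), k)).
Decompose times/2: wrap(N) = Y2,  N = times(wrap(n), k).
Bind Y2 := wrap(N); no other remaining equation mentions Y2.
Bind N := times(wrap(n), k); no other remaining equation mentions N. Substituting into the earlier binding gives Y2 := wrap(times(wrap(n), k)).
Decompose times/2: X2 = times(n, wrap(Q)),  Q = branch(branch(k, n, k), branch(n, n, 5), false).
Bind X2 := times(n, wrap(Q)); no other remaining equation mentions X2.
Bind Q := branch(branch(k, n, k), branch(n, n, 5), false). Substituting into the earlier bindings gives V := wrap(branch(branch(k, n, k), branch(n, n, 5), false)), X2 := times(n, wrap(branch(branch(k, n, k), branch(n, n, 5), false))).
MGU = { B -> wrap(n), V -> wrap(branch(branch(k, n, k), branch(n, n, 5), false)), Y2 -> wrap(times(wrap(n), k)), N -> times(wrap(n), k), X2 -> times(n, wrap(branch(branch(k, n, k), branch(n, n, 5), false))), Q -> branch(branch(k, n, k), branch(n, n, 5), false) }, so X2 -> times(n, wrap(branch(branch(k, n, k), branch(n, n, 5), false))).

times(n, wrap(branch(branch(k, n, k), branch(n, n, 5), false)))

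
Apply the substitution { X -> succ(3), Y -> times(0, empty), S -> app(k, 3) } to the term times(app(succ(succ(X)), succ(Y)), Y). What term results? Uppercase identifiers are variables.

times(app(succ(succ(succ(3))), succ(times(0, empty))), times(0, empty))

Replace each occurrence of X with succ(3).
Replace each occurrence of Y with times(0, empty).
Result: times(app(succ(succ(succ(3))), succ(times(0, empty))), times(0, empty)).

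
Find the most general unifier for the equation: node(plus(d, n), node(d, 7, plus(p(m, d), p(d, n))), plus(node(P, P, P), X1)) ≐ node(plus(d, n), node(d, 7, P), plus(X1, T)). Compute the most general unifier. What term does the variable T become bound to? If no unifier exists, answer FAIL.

node(plus(p(m, d), p(d, n)), plus(p(m, d), p(d, n)), plus(p(m, d), p(d, n)))

Decompose node/3: plus(d, n) ≐ plus(d, n),  node(d, 7, plus(p(m, d), p(d, n))) ≐ node(d, 7, P),  plus(node(P, P, P), X1) ≐ plus(X1, T).
Delete trivial equation plus(d, n) ≐ plus(d, n).
Decompose node/3: d ≐ d,  7 ≐ 7,  plus(p(m, d), p(d, n)) ≐ P.
Delete trivial equation d ≐ d.
Delete trivial equation 7 ≐ 7.
Bind P := plus(p(m, d), p(d, n)); substituting into the remaining equation gives: plus(node(plus(p(m, d), p(d, n)), plus(p(m, d), p(d, n)), plus(p(m, d), p(d, n))), X1) ≐ plus(X1, T).
Decompose plus/2: node(plus(p(m, d), p(d, n)), plus(p(m, d), p(d, n)), plus(p(m, d), p(d, n))) ≐ X1,  X1 ≐ T.
Bind X1 := node(plus(p(m, d), p(d, n)), plus(p(m, d), p(d, n)), plus(p(m, d), p(d, n))); substituting into the remaining equation gives: node(plus(p(m, d), p(d, n)), plus(p(m, d), p(d, n)), plus(p(m, d), p(d, n))) ≐ T.
Bind T := node(plus(p(m, d), p(d, n)), plus(p(m, d), p(d, n)), plus(p(m, d), p(d, n))).
MGU = { P ↦ plus(p(m, d), p(d, n)), X1 ↦ node(plus(p(m, d), p(d, n)), plus(p(m, d), p(d, n)), plus(p(m, d), p(d, n))), T ↦ node(plus(p(m, d), p(d, n)), plus(p(m, d), p(d, n)), plus(p(m, d), p(d, n))) }, so T ↦ node(plus(p(m, d), p(d, n)), plus(p(m, d), p(d, n)), plus(p(m, d), p(d, n))).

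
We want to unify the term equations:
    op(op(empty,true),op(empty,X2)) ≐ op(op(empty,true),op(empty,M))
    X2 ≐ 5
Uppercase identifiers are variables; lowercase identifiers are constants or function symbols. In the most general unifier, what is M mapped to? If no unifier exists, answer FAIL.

5

Decompose op/2: op(empty,true) ≐ op(empty,true),  op(empty,X2) ≐ op(empty,M).
Delete trivial equation op(empty,true) ≐ op(empty,true).
Decompose op/2: empty ≐ empty,  X2 ≐ M.
Delete trivial equation empty ≐ empty.
Bind X2 := M; substituting into the remaining equation gives: M ≐ 5.
Bind M := 5. Substituting into the earlier binding gives X2 := 5.
MGU = { X2 := 5, M := 5 }, so M := 5.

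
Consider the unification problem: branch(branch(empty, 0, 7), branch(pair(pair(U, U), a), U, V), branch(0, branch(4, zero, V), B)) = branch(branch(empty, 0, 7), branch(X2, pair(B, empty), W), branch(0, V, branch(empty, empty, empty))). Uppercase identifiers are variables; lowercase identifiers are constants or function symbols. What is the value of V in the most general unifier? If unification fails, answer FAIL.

FAIL

Decompose branch/3: branch(empty, 0, 7) = branch(empty, 0, 7),  branch(pair(pair(U, U), a), U, V) = branch(X2, pair(B, empty), W),  branch(0, branch(4, zero, V), B) = branch(0, V, branch(empty, empty, empty)).
Delete trivial equation branch(empty, 0, 7) = branch(empty, 0, 7).
Decompose branch/3: pair(pair(U, U), a) = X2,  U = pair(B, empty),  V = W.
Bind X2 := pair(pair(U, U), a); no other remaining equation mentions X2.
Bind U := pair(B, empty); no other remaining equation mentions U. Substituting into the earlier binding gives X2 := pair(pair(pair(B, empty), pair(B, empty)), a).
Bind V := W; substituting into the remaining equation gives: branch(0, branch(4, zero, W), B) = branch(0, W, branch(empty, empty, empty)).
Decompose branch/3: 0 = 0,  branch(4, zero, W) = W,  B = branch(empty, empty, empty).
Delete trivial equation 0 = 0.
Occurs check fails: W occurs in branch(4, zero, W); the equation W = branch(4, zero, W) has no finite solution.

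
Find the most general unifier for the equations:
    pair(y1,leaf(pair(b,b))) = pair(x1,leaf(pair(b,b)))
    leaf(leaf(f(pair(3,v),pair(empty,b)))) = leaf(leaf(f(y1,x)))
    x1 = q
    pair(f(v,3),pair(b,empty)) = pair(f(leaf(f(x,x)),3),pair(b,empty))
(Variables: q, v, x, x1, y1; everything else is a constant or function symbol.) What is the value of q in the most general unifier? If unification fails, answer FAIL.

pair(3,leaf(f(pair(empty,b),pair(empty,b))))

Decompose pair/2: y1 = x1,  leaf(pair(b,b)) = leaf(pair(b,b)).
Bind y1 := x1; substituting into the one remaining equation that mentions y1 gives: leaf(leaf(f(pair(3,v),pair(empty,b)))) = leaf(leaf(f(x1,x))).
Delete trivial equation leaf(pair(b,b)) = leaf(pair(b,b)).
Decompose leaf/1: leaf(f(pair(3,v),pair(empty,b))) = leaf(f(x1,x)).
Decompose leaf/1: f(pair(3,v),pair(empty,b)) = f(x1,x).
Decompose f/2: pair(3,v) = x1,  pair(empty,b) = x.
Bind x1 := pair(3,v); substituting into the one remaining equation that mentions x1 gives: pair(3,v) = q. Substituting into the earlier binding gives y1 := pair(3,v).
Bind x := pair(empty,b); substituting into the one remaining equation that mentions x gives: pair(f(v,3),pair(b,empty)) = pair(f(leaf(f(pair(empty,b),pair(empty,b))),3),pair(b,empty)).
Bind q := pair(3,v); no other remaining equation mentions q.
Decompose pair/2: f(v,3) = f(leaf(f(pair(empty,b),pair(empty,b))),3),  pair(b,empty) = pair(b,empty).
Decompose f/2: v = leaf(f(pair(empty,b),pair(empty,b))),  3 = 3.
Bind v := leaf(f(pair(empty,b),pair(empty,b))); no other remaining equation mentions v. Substituting into the earlier bindings gives y1 := pair(3,leaf(f(pair(empty,b),pair(empty,b)))), x1 := pair(3,leaf(f(pair(empty,b),pair(empty,b)))), q := pair(3,leaf(f(pair(empty,b),pair(empty,b)))).
Delete trivial equation 3 = 3.
Delete trivial equation pair(b,empty) = pair(b,empty).
MGU = { y1 -> pair(3,leaf(f(pair(empty,b),pair(empty,b)))), x1 -> pair(3,leaf(f(pair(empty,b),pair(empty,b)))), x -> pair(empty,b), q -> pair(3,leaf(f(pair(empty,b),pair(empty,b)))), v -> leaf(f(pair(empty,b),pair(empty,b))) }, so q -> pair(3,leaf(f(pair(empty,b),pair(empty,b)))).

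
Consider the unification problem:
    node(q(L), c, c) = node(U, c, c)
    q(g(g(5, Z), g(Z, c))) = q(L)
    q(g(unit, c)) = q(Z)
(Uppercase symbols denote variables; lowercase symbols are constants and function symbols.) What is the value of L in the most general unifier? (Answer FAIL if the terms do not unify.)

g(g(5, g(unit, c)), g(g(unit, c), c))

Decompose node/3: q(L) = U,  c = c,  c = c.
Bind U := q(L); no other remaining equation mentions U.
Delete trivial equation c = c.
Delete trivial equation c = c.
Decompose q/1: g(g(5, Z), g(Z, c)) = L.
Bind L := g(g(5, Z), g(Z, c)); no other remaining equation mentions L. Substituting into the earlier binding gives U := q(g(g(5, Z), g(Z, c))).
Decompose q/1: g(unit, c) = Z.
Bind Z := g(unit, c). Substituting into the earlier bindings gives U := q(g(g(5, g(unit, c)), g(g(unit, c), c))), L := g(g(5, g(unit, c)), g(g(unit, c), c)).
MGU = { U := q(g(g(5, g(unit, c)), g(g(unit, c), c))), L := g(g(5, g(unit, c)), g(g(unit, c), c)), Z := g(unit, c) }, so L := g(g(5, g(unit, c)), g(g(unit, c), c)).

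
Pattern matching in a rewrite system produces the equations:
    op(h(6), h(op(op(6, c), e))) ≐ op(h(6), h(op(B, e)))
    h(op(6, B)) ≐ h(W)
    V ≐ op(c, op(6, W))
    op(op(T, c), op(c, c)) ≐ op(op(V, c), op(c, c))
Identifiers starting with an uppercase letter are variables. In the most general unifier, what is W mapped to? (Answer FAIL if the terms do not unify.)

op(6, op(6, c))

Decompose op/2: h(6) ≐ h(6),  h(op(op(6, c), e)) ≐ h(op(B, e)).
Delete trivial equation h(6) ≐ h(6).
Decompose h/1: op(op(6, c), e) ≐ op(B, e).
Decompose op/2: op(6, c) ≐ B,  e ≐ e.
Bind B := op(6, c); substituting into the one remaining equation that mentions B gives: h(op(6, op(6, c))) ≐ h(W).
Delete trivial equation e ≐ e.
Decompose h/1: op(6, op(6, c)) ≐ W.
Bind W := op(6, op(6, c)); substituting into the one remaining equation that mentions W gives: V ≐ op(c, op(6, op(6, op(6, c)))).
Bind V := op(c, op(6, op(6, op(6, c)))); substituting into the remaining equation gives: op(op(T, c), op(c, c)) ≐ op(op(op(c, op(6, op(6, op(6, c)))), c), op(c, c)).
Decompose op/2: op(T, c) ≐ op(op(c, op(6, op(6, op(6, c)))), c),  op(c, c) ≐ op(c, c).
Decompose op/2: T ≐ op(c, op(6, op(6, op(6, c)))),  c ≐ c.
Bind T := op(c, op(6, op(6, op(6, c)))); no other remaining equation mentions T.
Delete trivial equation c ≐ c.
Delete trivial equation op(c, c) ≐ op(c, c).
MGU = { B ↦ op(6, c), W ↦ op(6, op(6, c)), V ↦ op(c, op(6, op(6, op(6, c)))), T ↦ op(c, op(6, op(6, op(6, c)))) }, so W ↦ op(6, op(6, c)).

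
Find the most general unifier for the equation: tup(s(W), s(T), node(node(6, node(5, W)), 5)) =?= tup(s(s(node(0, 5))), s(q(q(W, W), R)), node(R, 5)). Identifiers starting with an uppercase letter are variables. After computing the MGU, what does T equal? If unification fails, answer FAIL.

q(q(s(node(0, 5)), s(node(0, 5))), node(6, node(5, s(node(0, 5)))))

Decompose tup/3: s(W) =?= s(s(node(0, 5))),  s(T) =?= s(q(q(W, W), R)),  node(node(6, node(5, W)), 5) =?= node(R, 5).
Decompose s/1: W =?= s(node(0, 5)).
Bind W := s(node(0, 5)); substituting into the remaining equations gives: s(T) =?= s(q(q(s(node(0, 5)), s(node(0, 5))), R)),  node(node(6, node(5, s(node(0, 5)))), 5) =?= node(R, 5).
Decompose s/1: T =?= q(q(s(node(0, 5)), s(node(0, 5))), R).
Bind T := q(q(s(node(0, 5)), s(node(0, 5))), R); no other remaining equation mentions T.
Decompose node/2: node(6, node(5, s(node(0, 5)))) =?= R,  5 =?= 5.
Bind R := node(6, node(5, s(node(0, 5)))); no other remaining equation mentions R. Substituting into the earlier binding gives T := q(q(s(node(0, 5)), s(node(0, 5))), node(6, node(5, s(node(0, 5))))).
Delete trivial equation 5 =?= 5.
MGU = { W ↦ s(node(0, 5)), T ↦ q(q(s(node(0, 5)), s(node(0, 5))), node(6, node(5, s(node(0, 5))))), R ↦ node(6, node(5, s(node(0, 5)))) }, so T ↦ q(q(s(node(0, 5)), s(node(0, 5))), node(6, node(5, s(node(0, 5))))).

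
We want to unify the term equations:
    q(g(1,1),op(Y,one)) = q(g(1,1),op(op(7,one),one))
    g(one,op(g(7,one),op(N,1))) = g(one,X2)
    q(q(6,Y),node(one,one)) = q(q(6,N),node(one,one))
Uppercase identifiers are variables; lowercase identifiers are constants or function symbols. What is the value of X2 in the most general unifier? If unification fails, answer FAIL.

op(g(7,one),op(op(7,one),1))

Decompose q/2: g(1,1) = g(1,1),  op(Y,one) = op(op(7,one),one).
Delete trivial equation g(1,1) = g(1,1).
Decompose op/2: Y = op(7,one),  one = one.
Bind Y := op(7,one); substituting into the one remaining equation that mentions Y gives: q(q(6,op(7,one)),node(one,one)) = q(q(6,N),node(one,one)).
Delete trivial equation one = one.
Decompose g/2: one = one,  op(g(7,one),op(N,1)) = X2.
Delete trivial equation one = one.
Bind X2 := op(g(7,one),op(N,1)); no other remaining equation mentions X2.
Decompose q/2: q(6,op(7,one)) = q(6,N),  node(one,one) = node(one,one).
Decompose q/2: 6 = 6,  op(7,one) = N.
Delete trivial equation 6 = 6.
Bind N := op(7,one); no other remaining equation mentions N. Substituting into the earlier binding gives X2 := op(g(7,one),op(op(7,one),1)).
Delete trivial equation node(one,one) = node(one,one).
MGU = { Y ↦ op(7,one), X2 ↦ op(g(7,one),op(op(7,one),1)), N ↦ op(7,one) }, so X2 ↦ op(g(7,one),op(op(7,one),1)).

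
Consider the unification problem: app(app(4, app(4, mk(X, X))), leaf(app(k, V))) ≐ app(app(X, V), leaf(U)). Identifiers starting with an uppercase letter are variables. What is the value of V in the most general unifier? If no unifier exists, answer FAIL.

app(4, mk(4, 4))

Decompose app/2: app(4, app(4, mk(X, X))) ≐ app(X, V),  leaf(app(k, V)) ≐ leaf(U).
Decompose app/2: 4 ≐ X,  app(4, mk(X, X)) ≐ V.
Bind X := 4; substituting into the one remaining equation that mentions X gives: app(4, mk(4, 4)) ≐ V.
Bind V := app(4, mk(4, 4)); substituting into the remaining equation gives: leaf(app(k, app(4, mk(4, 4)))) ≐ leaf(U).
Decompose leaf/1: app(k, app(4, mk(4, 4))) ≐ U.
Bind U := app(k, app(4, mk(4, 4))).
MGU = { X -> 4, V -> app(4, mk(4, 4)), U -> app(k, app(4, mk(4, 4))) }, so V -> app(4, mk(4, 4)).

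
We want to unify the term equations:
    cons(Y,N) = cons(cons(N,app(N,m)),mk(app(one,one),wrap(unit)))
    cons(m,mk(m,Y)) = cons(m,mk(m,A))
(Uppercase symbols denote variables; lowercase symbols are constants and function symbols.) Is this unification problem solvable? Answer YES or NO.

Decompose cons/2: Y = cons(N,app(N,m)),  N = mk(app(one,one),wrap(unit)).
Bind Y := cons(N,app(N,m)); substituting into the one remaining equation that mentions Y gives: cons(m,mk(m,cons(N,app(N,m)))) = cons(m,mk(m,A)).
Bind N := mk(app(one,one),wrap(unit)); substituting into the remaining equation gives: cons(m,mk(m,cons(mk(app(one,one),wrap(unit)),app(mk(app(one,one),wrap(unit)),m)))) = cons(m,mk(m,A)). Substituting into the earlier binding gives Y := cons(mk(app(one,one),wrap(unit)),app(mk(app(one,one),wrap(unit)),m)).
Decompose cons/2: m = m,  mk(m,cons(mk(app(one,one),wrap(unit)),app(mk(app(one,one),wrap(unit)),m))) = mk(m,A).
Delete trivial equation m = m.
Decompose mk/2: m = m,  cons(mk(app(one,one),wrap(unit)),app(mk(app(one,one),wrap(unit)),m)) = A.
Delete trivial equation m = m.
Bind A := cons(mk(app(one,one),wrap(unit)),app(mk(app(one,one),wrap(unit)),m)).
No equations remain and no clash or occurs-check failure arose, so a unifier exists.

YES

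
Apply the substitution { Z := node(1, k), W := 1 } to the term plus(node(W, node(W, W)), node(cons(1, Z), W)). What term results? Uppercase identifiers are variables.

Replace each occurrence of Z with node(1, k).
Replace each occurrence of W with 1.
Result: plus(node(1, node(1, 1)), node(cons(1, node(1, k)), 1)).

plus(node(1, node(1, 1)), node(cons(1, node(1, k)), 1))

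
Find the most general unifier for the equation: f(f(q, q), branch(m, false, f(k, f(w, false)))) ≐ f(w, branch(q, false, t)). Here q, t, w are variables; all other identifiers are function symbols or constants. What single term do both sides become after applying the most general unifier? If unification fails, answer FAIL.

Decompose f/2: f(q, q) ≐ w,  branch(m, false, f(k, f(w, false))) ≐ branch(q, false, t).
Bind w := f(q, q); substituting into the remaining equation gives: branch(m, false, f(k, f(f(q, q), false))) ≐ branch(q, false, t).
Decompose branch/3: m ≐ q,  false ≐ false,  f(k, f(f(q, q), false)) ≐ t.
Bind q := m; substituting into the one remaining equation that mentions q gives: f(k, f(f(m, m), false)) ≐ t. Substituting into the earlier binding gives w := f(m, m).
Delete trivial equation false ≐ false.
Bind t := f(k, f(f(m, m), false)).
Applying the MGU to either side gives f(f(m, m), branch(m, false, f(k, f(f(m, m), false)))).

f(f(m, m), branch(m, false, f(k, f(f(m, m), false))))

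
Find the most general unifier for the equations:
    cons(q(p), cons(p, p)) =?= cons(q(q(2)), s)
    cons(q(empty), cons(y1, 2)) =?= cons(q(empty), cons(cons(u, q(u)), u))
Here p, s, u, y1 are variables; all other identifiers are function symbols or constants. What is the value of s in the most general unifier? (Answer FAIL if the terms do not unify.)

cons(q(2), q(2))

Decompose cons/2: q(p) =?= q(q(2)),  cons(p, p) =?= s.
Decompose q/1: p =?= q(2).
Bind p := q(2); substituting into the one remaining equation that mentions p gives: cons(q(2), q(2)) =?= s.
Bind s := cons(q(2), q(2)); no other remaining equation mentions s.
Decompose cons/2: q(empty) =?= q(empty),  cons(y1, 2) =?= cons(cons(u, q(u)), u).
Delete trivial equation q(empty) =?= q(empty).
Decompose cons/2: y1 =?= cons(u, q(u)),  2 =?= u.
Bind y1 := cons(u, q(u)); no other remaining equation mentions y1.
Bind u := 2. Substituting into the earlier binding gives y1 := cons(2, q(2)).
MGU = { p ↦ q(2), s ↦ cons(q(2), q(2)), y1 ↦ cons(2, q(2)), u ↦ 2 }, so s ↦ cons(q(2), q(2)).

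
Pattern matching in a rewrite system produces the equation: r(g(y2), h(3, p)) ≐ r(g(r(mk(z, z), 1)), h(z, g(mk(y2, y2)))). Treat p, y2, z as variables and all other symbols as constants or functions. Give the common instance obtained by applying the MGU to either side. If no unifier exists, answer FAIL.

Decompose r/2: g(y2) ≐ g(r(mk(z, z), 1)),  h(3, p) ≐ h(z, g(mk(y2, y2))).
Decompose g/1: y2 ≐ r(mk(z, z), 1).
Bind y2 := r(mk(z, z), 1); substituting into the remaining equation gives: h(3, p) ≐ h(z, g(mk(r(mk(z, z), 1), r(mk(z, z), 1)))).
Decompose h/2: 3 ≐ z,  p ≐ g(mk(r(mk(z, z), 1), r(mk(z, z), 1))).
Bind z := 3; substituting into the remaining equation gives: p ≐ g(mk(r(mk(3, 3), 1), r(mk(3, 3), 1))). Substituting into the earlier binding gives y2 := r(mk(3, 3), 1).
Bind p := g(mk(r(mk(3, 3), 1), r(mk(3, 3), 1))).
Applying the MGU to either side gives r(g(r(mk(3, 3), 1)), h(3, g(mk(r(mk(3, 3), 1), r(mk(3, 3), 1))))).

r(g(r(mk(3, 3), 1)), h(3, g(mk(r(mk(3, 3), 1), r(mk(3, 3), 1)))))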